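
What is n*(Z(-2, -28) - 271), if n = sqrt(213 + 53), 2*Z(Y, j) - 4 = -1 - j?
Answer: -511*sqrt(266)/2 ≈ -4167.1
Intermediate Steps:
Z(Y, j) = 3/2 - j/2 (Z(Y, j) = 2 + (-1 - j)/2 = 2 + (-1/2 - j/2) = 3/2 - j/2)
n = sqrt(266) ≈ 16.310
n*(Z(-2, -28) - 271) = sqrt(266)*((3/2 - 1/2*(-28)) - 271) = sqrt(266)*((3/2 + 14) - 271) = sqrt(266)*(31/2 - 271) = sqrt(266)*(-511/2) = -511*sqrt(266)/2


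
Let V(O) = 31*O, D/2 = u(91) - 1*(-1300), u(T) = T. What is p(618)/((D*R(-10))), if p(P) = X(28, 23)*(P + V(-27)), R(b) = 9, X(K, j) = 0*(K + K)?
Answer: 0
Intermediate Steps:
X(K, j) = 0 (X(K, j) = 0*(2*K) = 0)
D = 2782 (D = 2*(91 - 1*(-1300)) = 2*(91 + 1300) = 2*1391 = 2782)
p(P) = 0 (p(P) = 0*(P + 31*(-27)) = 0*(P - 837) = 0*(-837 + P) = 0)
p(618)/((D*R(-10))) = 0/((2782*9)) = 0/25038 = 0*(1/25038) = 0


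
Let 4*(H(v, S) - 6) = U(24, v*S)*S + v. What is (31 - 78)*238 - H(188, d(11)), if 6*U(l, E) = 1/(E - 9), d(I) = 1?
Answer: -48282745/4296 ≈ -11239.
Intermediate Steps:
U(l, E) = 1/(6*(-9 + E)) (U(l, E) = 1/(6*(E - 9)) = 1/(6*(-9 + E)))
H(v, S) = 6 + v/4 + S/(24*(-9 + S*v)) (H(v, S) = 6 + ((1/(6*(-9 + v*S)))*S + v)/4 = 6 + ((1/(6*(-9 + S*v)))*S + v)/4 = 6 + (S/(6*(-9 + S*v)) + v)/4 = 6 + (v + S/(6*(-9 + S*v)))/4 = 6 + (v/4 + S/(24*(-9 + S*v))) = 6 + v/4 + S/(24*(-9 + S*v)))
(31 - 78)*238 - H(188, d(11)) = (31 - 78)*238 - (1 + 6*(-9 + 1*188)*(24 + 188))/(24*(-9 + 1*188)) = -47*238 - (1 + 6*(-9 + 188)*212)/(24*(-9 + 188)) = -11186 - (1 + 6*179*212)/(24*179) = -11186 - (1 + 227688)/(24*179) = -11186 - 227689/(24*179) = -11186 - 1*227689/4296 = -11186 - 227689/4296 = -48282745/4296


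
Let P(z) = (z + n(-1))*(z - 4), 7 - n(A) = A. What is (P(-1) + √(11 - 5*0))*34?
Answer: -1190 + 34*√11 ≈ -1077.2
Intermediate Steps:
n(A) = 7 - A
P(z) = (-4 + z)*(8 + z) (P(z) = (z + (7 - 1*(-1)))*(z - 4) = (z + (7 + 1))*(-4 + z) = (z + 8)*(-4 + z) = (8 + z)*(-4 + z) = (-4 + z)*(8 + z))
(P(-1) + √(11 - 5*0))*34 = ((-32 + (-1)² + 4*(-1)) + √(11 - 5*0))*34 = ((-32 + 1 - 4) + √(11 + 0))*34 = (-35 + √11)*34 = -1190 + 34*√11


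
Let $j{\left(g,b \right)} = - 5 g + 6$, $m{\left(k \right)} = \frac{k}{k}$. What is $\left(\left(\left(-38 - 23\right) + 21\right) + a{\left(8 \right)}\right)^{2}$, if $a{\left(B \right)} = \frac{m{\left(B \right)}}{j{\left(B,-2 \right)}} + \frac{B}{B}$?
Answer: $\frac{1760929}{1156} \approx 1523.3$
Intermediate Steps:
$m{\left(k \right)} = 1$
$j{\left(g,b \right)} = 6 - 5 g$
$a{\left(B \right)} = 1 + \frac{1}{6 - 5 B}$ ($a{\left(B \right)} = 1 \frac{1}{6 - 5 B} + \frac{B}{B} = \frac{1}{6 - 5 B} + 1 = 1 + \frac{1}{6 - 5 B}$)
$\left(\left(\left(-38 - 23\right) + 21\right) + a{\left(8 \right)}\right)^{2} = \left(\left(\left(-38 - 23\right) + 21\right) + \frac{-7 + 5 \cdot 8}{-6 + 5 \cdot 8}\right)^{2} = \left(\left(-61 + 21\right) + \frac{-7 + 40}{-6 + 40}\right)^{2} = \left(-40 + \frac{1}{34} \cdot 33\right)^{2} = \left(-40 + \frac{33}{34}\right)^{2} = \left(- \frac{1327}{34}\right)^{2} = \frac{1760929}{1156}$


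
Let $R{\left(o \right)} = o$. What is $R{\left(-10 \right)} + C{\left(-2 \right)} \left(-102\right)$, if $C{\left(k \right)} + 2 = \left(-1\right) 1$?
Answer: $296$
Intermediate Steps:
$C{\left(k \right)} = -3$ ($C{\left(k \right)} = -2 - 1 = -3$)
$R{\left(-10 \right)} + C{\left(-2 \right)} \left(-102\right) = -10 - -306 = -10 + 306 = 296$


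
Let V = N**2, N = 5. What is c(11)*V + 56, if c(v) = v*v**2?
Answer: 33331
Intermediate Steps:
V = 25 (V = 5**2 = 25)
c(v) = v**3
c(11)*V + 56 = 11**3*25 + 56 = 1331*25 + 56 = 33275 + 56 = 33331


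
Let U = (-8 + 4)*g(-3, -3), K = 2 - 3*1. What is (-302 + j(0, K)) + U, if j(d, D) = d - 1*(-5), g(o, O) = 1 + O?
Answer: -289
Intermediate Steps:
K = -1 (K = 2 - 3 = -1)
j(d, D) = 5 + d (j(d, D) = d + 5 = 5 + d)
U = 8 (U = (-8 + 4)*(1 - 3) = -4*(-2) = 8)
(-302 + j(0, K)) + U = (-302 + (5 + 0)) + 8 = (-302 + 5) + 8 = -297 + 8 = -289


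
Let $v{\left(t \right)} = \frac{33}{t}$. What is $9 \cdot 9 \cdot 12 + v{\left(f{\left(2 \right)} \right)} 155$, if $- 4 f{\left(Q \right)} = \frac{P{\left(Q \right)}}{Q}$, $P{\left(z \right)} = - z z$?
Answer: $11202$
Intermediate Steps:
$P{\left(z \right)} = - z^{2}$
$f{\left(Q \right)} = \frac{Q}{4}$ ($f{\left(Q \right)} = - \frac{- Q^{2} \frac{1}{Q}}{4} = - \frac{\left(-1\right) Q}{4} = \frac{Q}{4}$)
$9 \cdot 9 \cdot 12 + v{\left(f{\left(2 \right)} \right)} 155 = 9 \cdot 9 \cdot 12 + \frac{33}{\frac{1}{4} \cdot 2} \cdot 155 = 81 \cdot 12 + 33 \frac{1}{\frac{1}{2}} \cdot 155 = 972 + 33 \cdot 2 \cdot 155 = 972 + 66 \cdot 155 = 972 + 10230 = 11202$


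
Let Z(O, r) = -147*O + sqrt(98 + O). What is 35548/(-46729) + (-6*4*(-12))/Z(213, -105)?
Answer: -17635936826876/22906051360445 - 144*sqrt(311)/490189205 ≈ -0.76993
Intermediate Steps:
Z(O, r) = sqrt(98 + O) - 147*O
35548/(-46729) + (-6*4*(-12))/Z(213, -105) = 35548/(-46729) + (-6*4*(-12))/(sqrt(98 + 213) - 147*213) = 35548*(-1/46729) + (-24*(-12))/(sqrt(311) - 31311) = -35548/46729 + 288/(-31311 + sqrt(311))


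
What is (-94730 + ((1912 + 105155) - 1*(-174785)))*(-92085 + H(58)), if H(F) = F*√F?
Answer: -17231129370 + 10853076*√58 ≈ -1.7148e+10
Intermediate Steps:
H(F) = F^(3/2)
(-94730 + ((1912 + 105155) - 1*(-174785)))*(-92085 + H(58)) = (-94730 + ((1912 + 105155) - 1*(-174785)))*(-92085 + 58^(3/2)) = (-94730 + (107067 + 174785))*(-92085 + 58*√58) = (-94730 + 281852)*(-92085 + 58*√58) = 187122*(-92085 + 58*√58) = -17231129370 + 10853076*√58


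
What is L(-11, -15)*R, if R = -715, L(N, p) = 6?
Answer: -4290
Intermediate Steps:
L(-11, -15)*R = 6*(-715) = -4290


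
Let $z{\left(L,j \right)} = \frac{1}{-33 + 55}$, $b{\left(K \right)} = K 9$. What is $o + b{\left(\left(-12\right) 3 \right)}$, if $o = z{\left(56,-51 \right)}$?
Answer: $- \frac{7127}{22} \approx -323.95$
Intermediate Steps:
$b{\left(K \right)} = 9 K$
$z{\left(L,j \right)} = \frac{1}{22}$
$o = \frac{1}{22} \approx 0.045455$
$o + b{\left(\left(-12\right) 3 \right)} = \frac{1}{22} + 9 \left(\left(-12\right) 3\right) = \frac{1}{22} + 9 \left(-36\right) = \frac{1}{22} - 324 = - \frac{7127}{22}$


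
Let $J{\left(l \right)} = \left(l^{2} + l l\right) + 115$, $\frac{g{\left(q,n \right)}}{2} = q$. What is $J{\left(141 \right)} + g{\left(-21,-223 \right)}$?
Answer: $39835$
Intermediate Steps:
$g{\left(q,n \right)} = 2 q$
$J{\left(l \right)} = 115 + 2 l^{2}$ ($J{\left(l \right)} = \left(l^{2} + l^{2}\right) + 115 = 2 l^{2} + 115 = 115 + 2 l^{2}$)
$J{\left(141 \right)} + g{\left(-21,-223 \right)} = \left(115 + 2 \cdot 141^{2}\right) + 2 \left(-21\right) = \left(115 + 2 \cdot 19881\right) - 42 = \left(115 + 39762\right) - 42 = 39877 - 42 = 39835$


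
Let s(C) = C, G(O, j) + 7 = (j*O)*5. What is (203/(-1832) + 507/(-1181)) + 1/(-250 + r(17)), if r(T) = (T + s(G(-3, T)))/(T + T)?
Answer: -10292680543/18920612040 ≈ -0.54399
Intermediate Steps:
G(O, j) = -7 + 5*O*j (G(O, j) = -7 + (j*O)*5 = -7 + (O*j)*5 = -7 + 5*O*j)
r(T) = (-7 - 14*T)/(2*T) (r(T) = (T + (-7 + 5*(-3)*T))/(T + T) = (T + (-7 - 15*T))/((2*T)) = (-7 - 14*T)*(1/(2*T)) = (-7 - 14*T)/(2*T))
(203/(-1832) + 507/(-1181)) + 1/(-250 + r(17)) = (203/(-1832) + 507/(-1181)) + 1/(-250 + (-7 - 7/2/17)) = (203*(-1/1832) + 507*(-1/1181)) + 1/(-250 + (-7 - 7/2*1/17)) = (-203/1832 - 507/1181) + 1/(-250 + (-7 - 7/34)) = -1168567/2163592 + 1/(-250 - 245/34) = -1168567/2163592 + 1/(-8745/34) = -1168567/2163592 - 34/8745 = -10292680543/18920612040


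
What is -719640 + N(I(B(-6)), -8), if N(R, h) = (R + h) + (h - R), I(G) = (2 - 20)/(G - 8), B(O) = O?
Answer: -719656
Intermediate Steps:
I(G) = -18/(-8 + G)
N(R, h) = 2*h
-719640 + N(I(B(-6)), -8) = -719640 + 2*(-8) = -719640 - 16 = -719656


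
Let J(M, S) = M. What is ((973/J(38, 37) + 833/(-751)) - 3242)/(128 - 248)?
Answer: 91821127/3424560 ≈ 26.813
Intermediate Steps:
((973/J(38, 37) + 833/(-751)) - 3242)/(128 - 248) = ((973/38 + 833/(-751)) - 3242)/(128 - 248) = ((973*(1/38) + 833*(-1/751)) - 3242)/(-120) = ((973/38 - 833/751) - 3242)*(-1/120) = (699069/28538 - 3242)*(-1/120) = -91821127/28538*(-1/120) = 91821127/3424560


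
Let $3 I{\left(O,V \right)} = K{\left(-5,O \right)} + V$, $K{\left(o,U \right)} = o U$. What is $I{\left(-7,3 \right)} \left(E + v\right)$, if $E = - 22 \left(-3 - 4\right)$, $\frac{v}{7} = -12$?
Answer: $\frac{2660}{3} \approx 886.67$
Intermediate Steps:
$K{\left(o,U \right)} = U o$
$I{\left(O,V \right)} = - \frac{5 O}{3} + \frac{V}{3}$ ($I{\left(O,V \right)} = \frac{O \left(-5\right) + V}{3} = \frac{- 5 O + V}{3} = \frac{V - 5 O}{3} = - \frac{5 O}{3} + \frac{V}{3}$)
$v = -84$ ($v = 7 \left(-12\right) = -84$)
$E = 154$ ($E = \left(-22\right) \left(-7\right) = 154$)
$I{\left(-7,3 \right)} \left(E + v\right) = \left(\left(- \frac{5}{3}\right) \left(-7\right) + \frac{1}{3} \cdot 3\right) \left(154 - 84\right) = \left(\frac{35}{3} + 1\right) 70 = \frac{38}{3} \cdot 70 = \frac{2660}{3}$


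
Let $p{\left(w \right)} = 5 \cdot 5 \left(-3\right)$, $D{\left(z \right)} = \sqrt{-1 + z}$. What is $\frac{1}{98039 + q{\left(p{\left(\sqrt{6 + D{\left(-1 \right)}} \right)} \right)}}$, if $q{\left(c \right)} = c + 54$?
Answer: $\frac{1}{98018} \approx 1.0202 \cdot 10^{-5}$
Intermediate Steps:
$p{\left(w \right)} = -75$ ($p{\left(w \right)} = 25 \left(-3\right) = -75$)
$q{\left(c \right)} = 54 + c$
$\frac{1}{98039 + q{\left(p{\left(\sqrt{6 + D{\left(-1 \right)}} \right)} \right)}} = \frac{1}{98039 + \left(54 - 75\right)} = \frac{1}{98039 - 21} = \frac{1}{98018}$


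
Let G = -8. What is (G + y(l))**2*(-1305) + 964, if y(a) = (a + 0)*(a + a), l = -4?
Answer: -750716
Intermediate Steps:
y(a) = 2*a**2 (y(a) = a*(2*a) = 2*a**2)
(G + y(l))**2*(-1305) + 964 = (-8 + 2*(-4)**2)**2*(-1305) + 964 = (-8 + 2*16)**2*(-1305) + 964 = (-8 + 32)**2*(-1305) + 964 = 24**2*(-1305) + 964 = 576*(-1305) + 964 = -751680 + 964 = -750716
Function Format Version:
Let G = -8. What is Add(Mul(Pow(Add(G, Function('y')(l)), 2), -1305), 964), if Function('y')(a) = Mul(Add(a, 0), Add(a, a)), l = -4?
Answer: -750716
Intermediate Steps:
Function('y')(a) = Mul(2, Pow(a, 2)) (Function('y')(a) = Mul(a, Mul(2, a)) = Mul(2, Pow(a, 2)))
Add(Mul(Pow(Add(G, Function('y')(l)), 2), -1305), 964) = Add(Mul(Pow(Add(-8, Mul(2, Pow(-4, 2))), 2), -1305), 964) = Add(Mul(Pow(Add(-8, Mul(2, 16)), 2), -1305), 964) = Add(Mul(Pow(Add(-8, 32), 2), -1305), 964) = Add(Mul(Pow(24, 2), -1305), 964) = Add(Mul(576, -1305), 964) = Add(-751680, 964) = -750716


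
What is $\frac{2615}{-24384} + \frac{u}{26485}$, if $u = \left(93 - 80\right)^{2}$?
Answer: $- \frac{65137379}{645810240} \approx -0.10086$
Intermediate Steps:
$u = 169$ ($u = 13^{2} = 169$)
$\frac{2615}{-24384} + \frac{u}{26485} = \frac{2615}{-24384} + \frac{169}{26485} = 2615 \left(- \frac{1}{24384}\right) + 169 \cdot \frac{1}{26485} = - \frac{2615}{24384} + \frac{169}{26485} = - \frac{65137379}{645810240}$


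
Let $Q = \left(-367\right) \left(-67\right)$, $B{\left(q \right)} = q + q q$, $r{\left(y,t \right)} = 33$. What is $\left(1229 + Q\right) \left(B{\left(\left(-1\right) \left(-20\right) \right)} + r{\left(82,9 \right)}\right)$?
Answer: $11695554$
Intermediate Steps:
$B{\left(q \right)} = q + q^{2}$
$Q = 24589$
$\left(1229 + Q\right) \left(B{\left(\left(-1\right) \left(-20\right) \right)} + r{\left(82,9 \right)}\right) = \left(1229 + 24589\right) \left(\left(-1\right) \left(-20\right) \left(1 - -20\right) + 33\right) = 25818 \left(20 \left(1 + 20\right) + 33\right) = 25818 \left(20 \cdot 21 + 33\right) = 25818 \left(420 + 33\right) = 25818 \cdot 453 = 11695554$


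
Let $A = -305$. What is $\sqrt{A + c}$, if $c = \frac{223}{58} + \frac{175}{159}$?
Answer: $\frac{i \sqrt{25518223866}}{9222} \approx 17.322 i$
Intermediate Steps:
$c = \frac{45607}{9222}$ ($c = 223 \cdot \frac{1}{58} + 175 \cdot \frac{1}{159} = \frac{223}{58} + \frac{175}{159} = \frac{45607}{9222} \approx 4.9455$)
$\sqrt{A + c} = \sqrt{-305 + \frac{45607}{9222}} = \sqrt{- \frac{2767103}{9222}} = \frac{i \sqrt{25518223866}}{9222}$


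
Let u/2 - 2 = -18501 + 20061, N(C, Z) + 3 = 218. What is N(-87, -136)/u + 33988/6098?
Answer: 53744791/9525076 ≈ 5.6425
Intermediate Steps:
N(C, Z) = 215 (N(C, Z) = -3 + 218 = 215)
u = 3124 (u = 4 + 2*(-18501 + 20061) = 4 + 2*1560 = 4 + 3120 = 3124)
N(-87, -136)/u + 33988/6098 = 215/3124 + 33988/6098 = 215*(1/3124) + 33988*(1/6098) = 215/3124 + 16994/3049 = 53744791/9525076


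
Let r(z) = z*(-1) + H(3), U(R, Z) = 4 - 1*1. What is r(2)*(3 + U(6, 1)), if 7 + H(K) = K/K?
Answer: -48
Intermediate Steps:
U(R, Z) = 3 (U(R, Z) = 4 - 1 = 3)
H(K) = -6 (H(K) = -7 + K/K = -7 + 1 = -6)
r(z) = -6 - z (r(z) = z*(-1) - 6 = -z - 6 = -6 - z)
r(2)*(3 + U(6, 1)) = (-6 - 1*2)*(3 + 3) = (-6 - 2)*6 = -8*6 = -48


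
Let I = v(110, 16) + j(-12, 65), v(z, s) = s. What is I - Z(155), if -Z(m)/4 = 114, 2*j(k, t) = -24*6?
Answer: 400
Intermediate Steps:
j(k, t) = -72 (j(k, t) = (-24*6)/2 = (½)*(-144) = -72)
Z(m) = -456 (Z(m) = -4*114 = -456)
I = -56 (I = 16 - 72 = -56)
I - Z(155) = -56 - 1*(-456) = -56 + 456 = 400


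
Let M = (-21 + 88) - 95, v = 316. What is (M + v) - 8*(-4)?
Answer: 320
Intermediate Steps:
M = -28 (M = 67 - 95 = -28)
(M + v) - 8*(-4) = (-28 + 316) - 8*(-4) = 288 + 32 = 320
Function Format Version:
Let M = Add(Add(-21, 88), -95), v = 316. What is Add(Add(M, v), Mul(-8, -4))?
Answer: 320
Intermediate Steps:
M = -28 (M = Add(67, -95) = -28)
Add(Add(M, v), Mul(-8, -4)) = Add(Add(-28, 316), Mul(-8, -4)) = Add(288, 32) = 320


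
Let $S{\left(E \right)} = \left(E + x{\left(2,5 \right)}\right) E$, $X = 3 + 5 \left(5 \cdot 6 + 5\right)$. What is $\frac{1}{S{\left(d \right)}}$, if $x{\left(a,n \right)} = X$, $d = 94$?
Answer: $\frac{1}{25568} \approx 3.9111 \cdot 10^{-5}$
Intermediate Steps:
$X = 178$ ($X = 3 + 5 \left(30 + 5\right) = 3 + 5 \cdot 35 = 3 + 175 = 178$)
$x{\left(a,n \right)} = 178$
$S{\left(E \right)} = E \left(178 + E\right)$ ($S{\left(E \right)} = \left(E + 178\right) E = \left(178 + E\right) E = E \left(178 + E\right)$)
$\frac{1}{S{\left(d \right)}} = \frac{1}{94 \left(178 + 94\right)} = \frac{1}{94 \cdot 272} = \frac{1}{25568}$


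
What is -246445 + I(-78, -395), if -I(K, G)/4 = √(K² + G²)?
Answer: -246445 - 4*√162109 ≈ -2.4806e+5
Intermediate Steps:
I(K, G) = -4*√(G² + K²) (I(K, G) = -4*√(K² + G²) = -4*√(G² + K²))
-246445 + I(-78, -395) = -246445 - 4*√((-395)² + (-78)²) = -246445 - 4*√(156025 + 6084) = -246445 - 4*√162109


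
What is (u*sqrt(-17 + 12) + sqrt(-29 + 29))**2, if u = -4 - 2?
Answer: -180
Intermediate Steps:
u = -6
(u*sqrt(-17 + 12) + sqrt(-29 + 29))**2 = (-6*sqrt(-17 + 12) + sqrt(-29 + 29))**2 = (-6*I*sqrt(5) + sqrt(0))**2 = (-6*I*sqrt(5) + 0)**2 = (-6*I*sqrt(5))**2 = -180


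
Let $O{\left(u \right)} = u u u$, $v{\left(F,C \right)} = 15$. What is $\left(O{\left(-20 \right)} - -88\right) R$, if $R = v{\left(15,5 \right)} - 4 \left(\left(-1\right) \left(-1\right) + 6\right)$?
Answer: $102856$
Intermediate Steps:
$O{\left(u \right)} = u^{3}$ ($O{\left(u \right)} = u^{2} u = u^{3}$)
$R = -13$ ($R = 15 - 4 \left(\left(-1\right) \left(-1\right) + 6\right) = 15 - 4 \left(1 + 6\right) = 15 - 28 = -13$)
$\left(O{\left(-20 \right)} - -88\right) R = \left(\left(-20\right)^{3} - -88\right) \left(-13\right) = \left(-8000 + 88\right) \left(-13\right) = \left(-7912\right) \left(-13\right) = 102856$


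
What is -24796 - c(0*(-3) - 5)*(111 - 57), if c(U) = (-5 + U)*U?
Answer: -27496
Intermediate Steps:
c(U) = U*(-5 + U)
-24796 - c(0*(-3) - 5)*(111 - 57) = -24796 - (0*(-3) - 5)*(-5 + (0*(-3) - 5))*(111 - 57) = -24796 - (0 - 5)*(-5 + (0 - 5))*54 = -24796 - (-5*(-5 - 5))*54 = -24796 - (-5*(-10))*54 = -24796 - 50*54 = -24796 - 1*2700 = -24796 - 2700 = -27496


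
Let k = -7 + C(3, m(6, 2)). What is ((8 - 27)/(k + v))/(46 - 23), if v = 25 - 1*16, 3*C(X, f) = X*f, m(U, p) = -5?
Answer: 19/69 ≈ 0.27536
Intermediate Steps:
C(X, f) = X*f/3 (C(X, f) = (X*f)/3 = X*f/3)
v = 9 (v = 25 - 16 = 9)
k = -12 (k = -7 + (1/3)*3*(-5) = -7 - 5 = -12)
((8 - 27)/(k + v))/(46 - 23) = ((8 - 27)/(-12 + 9))/(46 - 23) = (-19/(-3))/23 = (-19*(-1/3))/23 = (1/23)*(19/3) = 19/69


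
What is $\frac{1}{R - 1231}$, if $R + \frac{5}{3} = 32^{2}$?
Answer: $- \frac{3}{626} \approx -0.0047923$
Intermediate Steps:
$R = \frac{3067}{3}$ ($R = - \frac{5}{3} + 32^{2} = - \frac{5}{3} + 1024 = \frac{3067}{3} \approx 1022.3$)
$\frac{1}{R - 1231} = \frac{1}{\frac{3067}{3} - 1231} = \frac{1}{- \frac{626}{3}} = - \frac{3}{626}$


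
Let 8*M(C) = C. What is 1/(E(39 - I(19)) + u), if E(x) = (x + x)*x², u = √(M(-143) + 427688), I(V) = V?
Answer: 128000/2044578639 - 2*√6842722/2044578639 ≈ 6.0046e-5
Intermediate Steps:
M(C) = C/8
u = √6842722/4 (u = √((⅛)*(-143) + 427688) = √(-143/8 + 427688) = √(3421361/8) = √6842722/4 ≈ 653.96)
E(x) = 2*x³ (E(x) = (2*x)*x² = 2*x³)
1/(E(39 - I(19)) + u) = 1/(2*(39 - 1*19)³ + √6842722/4) = 1/(2*(39 - 19)³ + √6842722/4) = 1/(2*20³ + √6842722/4) = 1/(2*8000 + √6842722/4) = 1/(16000 + √6842722/4)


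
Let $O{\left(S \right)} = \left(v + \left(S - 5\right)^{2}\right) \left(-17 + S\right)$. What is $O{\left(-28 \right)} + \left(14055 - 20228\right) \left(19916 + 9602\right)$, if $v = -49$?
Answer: $-182261414$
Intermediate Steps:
$O{\left(S \right)} = \left(-49 + \left(-5 + S\right)^{2}\right) \left(-17 + S\right)$ ($O{\left(S \right)} = \left(-49 + \left(S - 5\right)^{2}\right) \left(-17 + S\right) = \left(-49 + \left(-5 + S\right)^{2}\right) \left(-17 + S\right)$)
$O{\left(-28 \right)} + \left(14055 - 20228\right) \left(19916 + 9602\right) = \left(408 + \left(-28\right)^{3} - 27 \left(-28\right)^{2} + 146 \left(-28\right)\right) + \left(14055 - 20228\right) \left(19916 + 9602\right) = \left(408 - 21952 - 21168 - 4088\right) - 182214614 = -46800 - 182214614 = -182261414$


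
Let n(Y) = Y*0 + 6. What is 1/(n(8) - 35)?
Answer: -1/29 ≈ -0.034483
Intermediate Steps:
n(Y) = 6 (n(Y) = 0 + 6 = 6)
1/(n(8) - 35) = 1/(6 - 35) = 1/(-29) = -1/29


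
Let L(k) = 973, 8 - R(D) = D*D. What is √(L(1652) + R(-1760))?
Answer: I*√3096619 ≈ 1759.7*I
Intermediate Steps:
R(D) = 8 - D² (R(D) = 8 - D*D = 8 - D²)
√(L(1652) + R(-1760)) = √(973 + (8 - 1*(-1760)²)) = √(973 + (8 - 1*3097600)) = √(973 + (8 - 3097600)) = √(973 - 3097592) = √(-3096619) = I*√3096619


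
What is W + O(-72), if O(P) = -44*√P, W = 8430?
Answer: 8430 - 264*I*√2 ≈ 8430.0 - 373.35*I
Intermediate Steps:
W + O(-72) = 8430 - 264*I*√2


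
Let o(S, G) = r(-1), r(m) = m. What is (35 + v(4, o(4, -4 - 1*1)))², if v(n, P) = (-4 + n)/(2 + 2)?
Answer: 1225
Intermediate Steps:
o(S, G) = -1
v(n, P) = -1 + n/4 (v(n, P) = (-4 + n)/4 = (-4 + n)*(¼) = -1 + n/4)
(35 + v(4, o(4, -4 - 1*1)))² = (35 + (-1 + (¼)*4))² = (35 + (-1 + 1))² = (35 + 0)² = 35² = 1225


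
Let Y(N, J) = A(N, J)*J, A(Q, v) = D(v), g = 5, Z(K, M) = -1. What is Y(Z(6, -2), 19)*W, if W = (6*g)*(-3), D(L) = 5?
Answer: -8550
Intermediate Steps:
A(Q, v) = 5
Y(N, J) = 5*J
W = -90 (W = (6*5)*(-3) = 30*(-3) = -90)
Y(Z(6, -2), 19)*W = (5*19)*(-90) = 95*(-90) = -8550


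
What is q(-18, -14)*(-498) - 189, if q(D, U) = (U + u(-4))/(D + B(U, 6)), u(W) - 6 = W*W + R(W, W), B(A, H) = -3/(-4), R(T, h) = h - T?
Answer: 965/23 ≈ 41.957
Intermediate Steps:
B(A, H) = ¾ (B(A, H) = -3*(-¼) = ¾)
u(W) = 6 + W² (u(W) = 6 + (W*W + (W - W)) = 6 + (W² + 0) = 6 + W²)
q(D, U) = (22 + U)/(¾ + D) (q(D, U) = (U + (6 + (-4)²))/(D + ¾) = (U + (6 + 16))/(¾ + D) = (U + 22)/(¾ + D) = (22 + U)/(¾ + D))
q(-18, -14)*(-498) - 189 = (4*(22 - 14)/(3 + 4*(-18)))*(-498) - 189 = (4*8/(3 - 72))*(-498) - 189 = (4*8/(-69))*(-498) - 189 = (4*(-1/69)*8)*(-498) - 189 = -32/69*(-498) - 189 = 5312/23 - 189 = 965/23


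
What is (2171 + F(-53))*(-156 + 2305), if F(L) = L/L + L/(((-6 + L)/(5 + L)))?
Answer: 269922996/59 ≈ 4.5750e+6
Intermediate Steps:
F(L) = 1 + L*(5 + L)/(-6 + L) (F(L) = 1 + L/(((-6 + L)/(5 + L))) = 1 + L*((5 + L)/(-6 + L)) = 1 + L*(5 + L)/(-6 + L))
(2171 + F(-53))*(-156 + 2305) = (2171 + (-6 + (-53)² + 6*(-53))/(-6 - 53))*(-156 + 2305) = (2171 + (-6 + 2809 - 318)/(-59))*2149 = (2171 - 1/59*2485)*2149 = (2171 - 2485/59)*2149 = (125604/59)*2149 = 269922996/59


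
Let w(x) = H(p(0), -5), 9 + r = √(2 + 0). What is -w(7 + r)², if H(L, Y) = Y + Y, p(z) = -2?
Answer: -100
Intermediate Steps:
r = -9 + √2 (r = -9 + √(2 + 0) = -9 + √2 ≈ -7.5858)
H(L, Y) = 2*Y
w(x) = -10 (w(x) = 2*(-5) = -10)
-w(7 + r)² = -1*(-10)² = -1*100 = -100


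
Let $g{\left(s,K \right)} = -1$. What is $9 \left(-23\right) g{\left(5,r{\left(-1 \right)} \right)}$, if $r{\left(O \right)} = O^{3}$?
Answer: $207$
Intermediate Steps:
$9 \left(-23\right) g{\left(5,r{\left(-1 \right)} \right)} = 9 \left(-23\right) \left(-1\right) = \left(-207\right) \left(-1\right) = 207$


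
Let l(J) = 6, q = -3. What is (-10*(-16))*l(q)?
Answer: 960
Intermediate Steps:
(-10*(-16))*l(q) = -10*(-16)*6 = 160*6 = 960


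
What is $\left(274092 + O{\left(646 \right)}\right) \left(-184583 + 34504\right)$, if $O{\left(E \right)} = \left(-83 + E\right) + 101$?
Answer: $-41235105724$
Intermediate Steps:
$O{\left(E \right)} = 18 + E$
$\left(274092 + O{\left(646 \right)}\right) \left(-184583 + 34504\right) = \left(274092 + \left(18 + 646\right)\right) \left(-184583 + 34504\right) = \left(274092 + 664\right) \left(-150079\right) = 274756 \left(-150079\right) = -41235105724$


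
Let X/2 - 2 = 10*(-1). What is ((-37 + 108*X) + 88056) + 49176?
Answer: 135467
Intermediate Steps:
X = -16 (X = 4 + 2*(10*(-1)) = 4 + 2*(-10) = 4 - 20 = -16)
((-37 + 108*X) + 88056) + 49176 = ((-37 + 108*(-16)) + 88056) + 49176 = ((-37 - 1728) + 88056) + 49176 = (-1765 + 88056) + 49176 = 86291 + 49176 = 135467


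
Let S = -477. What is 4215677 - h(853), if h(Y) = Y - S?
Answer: 4214347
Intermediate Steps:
h(Y) = 477 + Y (h(Y) = Y - 1*(-477) = Y + 477 = 477 + Y)
4215677 - h(853) = 4215677 - (477 + 853) = 4215677 - 1*1330 = 4215677 - 1330 = 4214347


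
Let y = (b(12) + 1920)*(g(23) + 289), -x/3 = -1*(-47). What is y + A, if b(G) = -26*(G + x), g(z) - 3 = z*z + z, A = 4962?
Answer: 4456218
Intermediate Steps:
g(z) = 3 + z + z² (g(z) = 3 + (z*z + z) = 3 + (z² + z) = 3 + (z + z²) = 3 + z + z²)
x = -141 (x = -(-3)*(-47) = -3*47 = -141)
b(G) = 3666 - 26*G (b(G) = -26*(G - 141) = -26*(-141 + G) = 3666 - 26*G)
y = 4451256 (y = ((3666 - 26*12) + 1920)*((3 + 23 + 23²) + 289) = ((3666 - 312) + 1920)*((3 + 23 + 529) + 289) = (3354 + 1920)*(555 + 289) = 5274*844 = 4451256)
y + A = 4451256 + 4962 = 4456218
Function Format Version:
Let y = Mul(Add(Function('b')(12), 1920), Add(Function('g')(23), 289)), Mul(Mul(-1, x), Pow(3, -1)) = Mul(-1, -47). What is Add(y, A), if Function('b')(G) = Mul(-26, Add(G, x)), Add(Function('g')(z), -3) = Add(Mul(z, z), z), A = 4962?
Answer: 4456218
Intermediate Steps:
Function('g')(z) = Add(3, z, Pow(z, 2)) (Function('g')(z) = Add(3, Add(Mul(z, z), z)) = Add(3, Add(Pow(z, 2), z)) = Add(3, Add(z, Pow(z, 2))) = Add(3, z, Pow(z, 2)))
x = -141 (x = Mul(-3, Mul(-1, -47)) = Mul(-3, 47) = -141)
Function('b')(G) = Add(3666, Mul(-26, G)) (Function('b')(G) = Mul(-26, Add(G, -141)) = Mul(-26, Add(-141, G)) = Add(3666, Mul(-26, G)))
y = 4451256 (y = Mul(Add(Add(3666, Mul(-26, 12)), 1920), Add(Add(3, 23, Pow(23, 2)), 289)) = Mul(Add(Add(3666, -312), 1920), Add(Add(3, 23, 529), 289)) = Mul(Add(3354, 1920), Add(555, 289)) = Mul(5274, 844) = 4451256)
Add(y, A) = Add(4451256, 4962) = 4456218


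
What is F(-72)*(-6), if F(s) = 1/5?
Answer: -6/5 ≈ -1.2000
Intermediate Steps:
F(s) = ⅕
F(-72)*(-6) = (⅕)*(-6) = -6/5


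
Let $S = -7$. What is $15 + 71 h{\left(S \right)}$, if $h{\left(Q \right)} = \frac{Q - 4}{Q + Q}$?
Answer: $\frac{991}{14} \approx 70.786$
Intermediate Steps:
$h{\left(Q \right)} = \frac{-4 + Q}{2 Q}$
$15 + 71 h{\left(S \right)} = 15 + 71 \frac{-4 - 7}{2 \left(-7\right)} = 15 + 71 \cdot \frac{1}{2} \left(- \frac{1}{7}\right) \left(-11\right) = 15 + 71 \cdot \frac{11}{14} = 15 + \frac{781}{14} = \frac{991}{14}$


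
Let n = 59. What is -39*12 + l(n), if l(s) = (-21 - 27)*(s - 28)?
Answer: -1956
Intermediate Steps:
l(s) = 1344 - 48*s (l(s) = -48*(-28 + s) = 1344 - 48*s)
-39*12 + l(n) = -39*12 + (1344 - 48*59) = -468 + (1344 - 2832) = -468 - 1488 = -1956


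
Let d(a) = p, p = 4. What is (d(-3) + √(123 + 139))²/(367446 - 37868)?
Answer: (4 + √262)²/329578 ≈ 0.0012364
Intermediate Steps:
d(a) = 4
(d(-3) + √(123 + 139))²/(367446 - 37868) = (4 + √(123 + 139))²/(367446 - 37868) = (4 + √262)²/329578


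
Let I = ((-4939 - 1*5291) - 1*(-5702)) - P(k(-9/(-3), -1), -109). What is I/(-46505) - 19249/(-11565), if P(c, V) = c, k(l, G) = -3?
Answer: 189501274/107566065 ≈ 1.7617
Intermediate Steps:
I = -4525 (I = ((-4939 - 1*5291) - 1*(-5702)) - 1*(-3) = ((-4939 - 5291) + 5702) + 3 = (-10230 + 5702) + 3 = -4528 + 3 = -4525)
I/(-46505) - 19249/(-11565) = -4525/(-46505) - 19249/(-11565) = -4525*(-1/46505) - 19249*(-1/11565) = 905/9301 + 19249/11565 = 189501274/107566065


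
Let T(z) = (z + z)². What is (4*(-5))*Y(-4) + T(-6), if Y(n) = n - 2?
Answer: 264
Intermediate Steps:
Y(n) = -2 + n
T(z) = 4*z² (T(z) = (2*z)² = 4*z²)
(4*(-5))*Y(-4) + T(-6) = (4*(-5))*(-2 - 4) + 4*(-6)² = -20*(-6) + 4*36 = 120 + 144 = 264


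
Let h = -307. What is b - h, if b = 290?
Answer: 597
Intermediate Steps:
b - h = 290 - 1*(-307) = 290 + 307 = 597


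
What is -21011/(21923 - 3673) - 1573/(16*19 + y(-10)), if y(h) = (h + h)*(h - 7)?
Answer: -21119167/5876500 ≈ -3.5938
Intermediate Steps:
y(h) = 2*h*(-7 + h) (y(h) = (2*h)*(-7 + h) = 2*h*(-7 + h))
-21011/(21923 - 3673) - 1573/(16*19 + y(-10)) = -21011/(21923 - 3673) - 1573/(16*19 + 2*(-10)*(-7 - 10)) = -21011/18250 - 1573/(304 + 2*(-10)*(-17)) = -21011*1/18250 - 1573/(304 + 340) = -21011/18250 - 1573/644 = -21119167/5876500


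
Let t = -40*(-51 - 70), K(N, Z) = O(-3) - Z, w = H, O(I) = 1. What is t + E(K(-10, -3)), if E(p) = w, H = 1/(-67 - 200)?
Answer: 1292279/267 ≈ 4840.0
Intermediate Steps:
H = -1/267 (H = 1/(-267) = -1/267 ≈ -0.0037453)
w = -1/267 ≈ -0.0037453
K(N, Z) = 1 - Z
E(p) = -1/267
t = 4840 (t = -40*(-121) = 4840)
t + E(K(-10, -3)) = 4840 - 1/267 = 1292279/267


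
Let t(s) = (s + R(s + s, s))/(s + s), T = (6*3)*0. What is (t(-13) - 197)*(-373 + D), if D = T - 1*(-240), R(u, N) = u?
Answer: 52003/2 ≈ 26002.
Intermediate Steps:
T = 0 (T = 18*0 = 0)
t(s) = 3/2 (t(s) = (s + (s + s))/(s + s) = (s + 2*s)/((2*s)) = (3*s)*(1/(2*s)) = 3/2)
D = 240 (D = 0 - 1*(-240) = 0 + 240 = 240)
(t(-13) - 197)*(-373 + D) = (3/2 - 197)*(-373 + 240) = -391/2*(-133) = 52003/2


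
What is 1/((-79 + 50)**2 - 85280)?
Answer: -1/84439 ≈ -1.1843e-5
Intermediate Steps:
1/((-79 + 50)**2 - 85280) = 1/((-29)**2 - 85280) = 1/(841 - 85280) = 1/(-84439) = -1/84439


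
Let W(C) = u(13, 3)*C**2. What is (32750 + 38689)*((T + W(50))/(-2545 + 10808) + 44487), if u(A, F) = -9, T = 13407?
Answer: 26260046835732/8263 ≈ 3.1780e+9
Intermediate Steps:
W(C) = -9*C**2
(32750 + 38689)*((T + W(50))/(-2545 + 10808) + 44487) = (32750 + 38689)*((13407 - 9*50**2)/(-2545 + 10808) + 44487) = 71439*((13407 - 9*2500)/8263 + 44487) = 71439*((13407 - 22500)*(1/8263) + 44487) = 71439*(-9093*1/8263 + 44487) = 71439*(-9093/8263 + 44487) = 71439*(367586988/8263) = 26260046835732/8263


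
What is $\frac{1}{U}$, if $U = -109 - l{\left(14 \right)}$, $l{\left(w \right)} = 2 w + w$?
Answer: $- \frac{1}{151} \approx -0.0066225$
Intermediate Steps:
$l{\left(w \right)} = 3 w$
$U = -151$ ($U = -109 - 3 \cdot 14 = -109 - 42 = -151$)
$\frac{1}{U} = \frac{1}{-151} = - \frac{1}{151}$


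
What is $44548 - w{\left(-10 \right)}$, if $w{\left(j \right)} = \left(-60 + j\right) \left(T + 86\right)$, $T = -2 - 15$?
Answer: $49378$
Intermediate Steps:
$T = -17$ ($T = -2 - 15 = -17$)
$w{\left(j \right)} = -4140 + 69 j$ ($w{\left(j \right)} = \left(-60 + j\right) \left(-17 + 86\right) = \left(-60 + j\right) 69 = -4140 + 69 j$)
$44548 - w{\left(-10 \right)} = 44548 - \left(-4140 + 69 \left(-10\right)\right) = 44548 - \left(-4140 - 690\right) = 44548 - -4830 = 44548 + 4830 = 49378$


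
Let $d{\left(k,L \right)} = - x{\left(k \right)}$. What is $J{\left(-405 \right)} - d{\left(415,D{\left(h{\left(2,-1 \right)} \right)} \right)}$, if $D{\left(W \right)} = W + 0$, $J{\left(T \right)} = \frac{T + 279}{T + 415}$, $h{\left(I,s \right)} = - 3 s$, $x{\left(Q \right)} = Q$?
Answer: $\frac{2012}{5} \approx 402.4$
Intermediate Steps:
$J{\left(T \right)} = \frac{279 + T}{415 + T}$
$D{\left(W \right)} = W$
$d{\left(k,L \right)} = - k$
$J{\left(-405 \right)} - d{\left(415,D{\left(h{\left(2,-1 \right)} \right)} \right)} = \frac{279 - 405}{415 - 405} - \left(-1\right) 415 = \frac{1}{10} \left(-126\right) - -415 = \frac{1}{10} \left(-126\right) + 415 = - \frac{63}{5} + 415 = \frac{2012}{5}$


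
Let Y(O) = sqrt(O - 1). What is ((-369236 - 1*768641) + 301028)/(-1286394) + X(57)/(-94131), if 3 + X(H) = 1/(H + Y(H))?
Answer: 27948424590215/42959882743278 + 2*sqrt(14)/300560283 ≈ 0.65057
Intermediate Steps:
Y(O) = sqrt(-1 + O)
X(H) = -3 + 1/(H + sqrt(-1 + H))
((-369236 - 1*768641) + 301028)/(-1286394) + X(57)/(-94131) = ((-369236 - 1*768641) + 301028)/(-1286394) + ((1 - 3*57 - 3*sqrt(-1 + 57))/(57 + sqrt(-1 + 57)))/(-94131) = ((-369236 - 768641) + 301028)*(-1/1286394) + ((1 - 171 - 6*sqrt(14))/(57 + sqrt(56)))*(-1/94131) = (-1137877 + 301028)*(-1/1286394) + ((1 - 171 - 6*sqrt(14))/(57 + 2*sqrt(14)))*(-1/94131) = -836849*(-1/1286394) + ((1 - 171 - 6*sqrt(14))/(57 + 2*sqrt(14)))*(-1/94131) = 836849/1286394 + ((-170 - 6*sqrt(14))/(57 + 2*sqrt(14)))*(-1/94131) = 836849/1286394 - (-170 - 6*sqrt(14))/(94131*(57 + 2*sqrt(14)))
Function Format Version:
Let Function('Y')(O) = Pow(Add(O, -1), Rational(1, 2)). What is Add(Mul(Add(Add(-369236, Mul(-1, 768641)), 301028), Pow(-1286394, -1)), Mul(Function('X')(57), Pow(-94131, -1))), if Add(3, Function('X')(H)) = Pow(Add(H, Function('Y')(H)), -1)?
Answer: Add(Rational(27948424590215, 42959882743278), Mul(Rational(2, 300560283), Pow(14, Rational(1, 2)))) ≈ 0.65057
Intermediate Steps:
Function('Y')(O) = Pow(Add(-1, O), Rational(1, 2))
Function('X')(H) = Add(-3, Pow(Add(H, Pow(Add(-1, H), Rational(1, 2))), -1))
Add(Mul(Add(Add(-369236, Mul(-1, 768641)), 301028), Pow(-1286394, -1)), Mul(Function('X')(57), Pow(-94131, -1))) = Add(Mul(Add(Add(-369236, Mul(-1, 768641)), 301028), Pow(-1286394, -1)), Mul(Mul(Pow(Add(57, Pow(Add(-1, 57), Rational(1, 2))), -1), Add(1, Mul(-3, 57), Mul(-3, Pow(Add(-1, 57), Rational(1, 2))))), Pow(-94131, -1))) = Add(Mul(Add(Add(-369236, -768641), 301028), Rational(-1, 1286394)), Mul(Mul(Pow(Add(57, Pow(56, Rational(1, 2))), -1), Add(1, -171, Mul(-3, Pow(56, Rational(1, 2))))), Rational(-1, 94131))) = Add(Mul(Add(-1137877, 301028), Rational(-1, 1286394)), Mul(Mul(Pow(Add(57, Mul(2, Pow(14, Rational(1, 2)))), -1), Add(1, -171, Mul(-3, Mul(2, Pow(14, Rational(1, 2)))))), Rational(-1, 94131))) = Add(Mul(-836849, Rational(-1, 1286394)), Mul(Mul(Pow(Add(57, Mul(2, Pow(14, Rational(1, 2)))), -1), Add(1, -171, Mul(-6, Pow(14, Rational(1, 2))))), Rational(-1, 94131))) = Add(Rational(836849, 1286394), Mul(Mul(Pow(Add(57, Mul(2, Pow(14, Rational(1, 2)))), -1), Add(-170, Mul(-6, Pow(14, Rational(1, 2))))), Rational(-1, 94131))) = Add(Rational(836849, 1286394), Mul(Rational(-1, 94131), Pow(Add(57, Mul(2, Pow(14, Rational(1, 2)))), -1), Add(-170, Mul(-6, Pow(14, Rational(1, 2))))))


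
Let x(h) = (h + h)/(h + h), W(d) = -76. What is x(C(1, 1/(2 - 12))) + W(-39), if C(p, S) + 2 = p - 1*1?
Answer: -75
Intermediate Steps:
C(p, S) = -3 + p (C(p, S) = -2 + (p - 1*1) = -2 + (p - 1) = -2 + (-1 + p) = -3 + p)
x(h) = 1 (x(h) = (2*h)/((2*h)) = (2*h)*(1/(2*h)) = 1)
x(C(1, 1/(2 - 12))) + W(-39) = 1 - 76 = -75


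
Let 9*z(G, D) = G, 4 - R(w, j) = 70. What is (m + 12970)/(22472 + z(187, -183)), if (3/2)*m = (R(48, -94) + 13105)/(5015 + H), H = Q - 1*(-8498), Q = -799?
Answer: 19027993/32996905 ≈ 0.57666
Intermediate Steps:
R(w, j) = -66 (R(w, j) = 4 - 1*70 = 4 - 70 = -66)
H = 7699 (H = -799 - 1*(-8498) = -799 + 8498 = 7699)
z(G, D) = G/9
m = 1003/1467 (m = 2*((-66 + 13105)/(5015 + 7699))/3 = 2*(13039/12714)/3 = 2*(13039*(1/12714))/3 = (⅔)*(1003/978) = 1003/1467 ≈ 0.68371)
(m + 12970)/(22472 + z(187, -183)) = (1003/1467 + 12970)/(22472 + (⅑)*187) = 19027993/(1467*(22472 + 187/9)) = 19027993/(1467*(202435/9)) = (19027993/1467)*(9/202435) = 19027993/32996905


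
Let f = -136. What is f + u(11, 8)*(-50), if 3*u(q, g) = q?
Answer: -958/3 ≈ -319.33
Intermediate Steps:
u(q, g) = q/3
f + u(11, 8)*(-50) = -136 + ((⅓)*11)*(-50) = -136 + (11/3)*(-50) = -136 - 550/3 = -958/3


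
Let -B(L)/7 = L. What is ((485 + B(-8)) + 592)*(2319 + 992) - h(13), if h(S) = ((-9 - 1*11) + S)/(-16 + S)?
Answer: 11254082/3 ≈ 3.7514e+6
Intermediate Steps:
h(S) = (-20 + S)/(-16 + S) (h(S) = ((-9 - 11) + S)/(-16 + S) = (-20 + S)/(-16 + S))
B(L) = -7*L
((485 + B(-8)) + 592)*(2319 + 992) - h(13) = ((485 - 7*(-8)) + 592)*(2319 + 992) - (-20 + 13)/(-16 + 13) = ((485 + 56) + 592)*3311 - (-7)/(-3) = (541 + 592)*3311 - (-1)*(-7)/3 = 1133*3311 - 1*7/3 = 3751363 - 7/3 = 11254082/3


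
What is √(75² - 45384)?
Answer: I*√39759 ≈ 199.4*I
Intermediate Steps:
√(75² - 45384) = √(5625 - 45384) = √(-39759) = I*√39759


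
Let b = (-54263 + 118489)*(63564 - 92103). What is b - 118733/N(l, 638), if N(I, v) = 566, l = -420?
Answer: -1037447449457/566 ≈ -1.8329e+9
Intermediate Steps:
b = -1832945814 (b = 64226*(-28539) = -1832945814)
b - 118733/N(l, 638) = -1832945814 - 118733/566 = -1037447449457/566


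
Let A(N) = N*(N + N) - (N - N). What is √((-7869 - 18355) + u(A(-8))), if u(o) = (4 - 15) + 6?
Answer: I*√26229 ≈ 161.95*I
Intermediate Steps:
A(N) = 2*N² (A(N) = N*(2*N) - 1*0 = 2*N² + 0 = 2*N²)
u(o) = -5 (u(o) = -11 + 6 = -5)
√((-7869 - 18355) + u(A(-8))) = √((-7869 - 18355) - 5) = √(-26224 - 5) = √(-26229) = I*√26229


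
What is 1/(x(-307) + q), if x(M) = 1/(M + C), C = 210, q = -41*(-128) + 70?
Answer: 97/515845 ≈ 0.00018804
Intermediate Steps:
q = 5318 (q = 5248 + 70 = 5318)
x(M) = 1/(210 + M) (x(M) = 1/(M + 210) = 1/(210 + M))
1/(x(-307) + q) = 1/(1/(210 - 307) + 5318) = 1/(1/(-97) + 5318) = 1/(-1/97 + 5318) = 1/(515845/97) = 97/515845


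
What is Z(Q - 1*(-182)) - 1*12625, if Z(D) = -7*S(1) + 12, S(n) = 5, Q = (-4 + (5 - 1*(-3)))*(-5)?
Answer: -12648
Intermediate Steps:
Q = -20 (Q = (-4 + (5 + 3))*(-5) = (-4 + 8)*(-5) = 4*(-5) = -20)
Z(D) = -23 (Z(D) = -7*5 + 12 = -35 + 12 = -23)
Z(Q - 1*(-182)) - 1*12625 = -23 - 1*12625 = -23 - 12625 = -12648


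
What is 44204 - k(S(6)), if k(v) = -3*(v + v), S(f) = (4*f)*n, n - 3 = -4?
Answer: 44060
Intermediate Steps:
n = -1 (n = 3 - 4 = -1)
S(f) = -4*f (S(f) = (4*f)*(-1) = -4*f)
k(v) = -6*v
44204 - k(S(6)) = 44204 - (-6)*(-4*6) = 44204 - (-6)*(-24) = 44204 - 1*144 = 44204 - 144 = 44060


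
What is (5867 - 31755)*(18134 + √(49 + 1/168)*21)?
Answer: -469452992 - 6472*√345786 ≈ -4.7326e+8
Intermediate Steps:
(5867 - 31755)*(18134 + √(49 + 1/168)*21) = -25888*(18134 + √(49 + 1/168)*21) = -25888*(18134 + √(8233/168)*21) = -25888*(18134 + (√345786/84)*21) = -25888*(18134 + √345786/4) = -469452992 - 6472*√345786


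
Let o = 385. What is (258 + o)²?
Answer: 413449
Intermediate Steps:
(258 + o)² = (258 + 385)² = 643² = 413449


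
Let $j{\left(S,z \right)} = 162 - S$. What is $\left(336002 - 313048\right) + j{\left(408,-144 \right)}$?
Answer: $22708$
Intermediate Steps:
$\left(336002 - 313048\right) + j{\left(408,-144 \right)} = \left(336002 - 313048\right) + \left(162 - 408\right) = 22954 + \left(162 - 408\right) = 22954 - 246 = 22708$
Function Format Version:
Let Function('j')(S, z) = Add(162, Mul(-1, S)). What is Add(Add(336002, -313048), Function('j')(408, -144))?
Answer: 22708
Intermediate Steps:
Add(Add(336002, -313048), Function('j')(408, -144)) = Add(Add(336002, -313048), Add(162, Mul(-1, 408))) = Add(22954, Add(162, -408)) = Add(22954, -246) = 22708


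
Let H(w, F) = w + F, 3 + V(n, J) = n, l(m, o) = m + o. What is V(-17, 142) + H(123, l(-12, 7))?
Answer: 98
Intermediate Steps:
V(n, J) = -3 + n
H(w, F) = F + w
V(-17, 142) + H(123, l(-12, 7)) = (-3 - 17) + ((-12 + 7) + 123) = -20 + (-5 + 123) = -20 + 118 = 98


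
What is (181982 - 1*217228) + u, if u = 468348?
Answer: 433102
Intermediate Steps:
(181982 - 1*217228) + u = (181982 - 1*217228) + 468348 = (181982 - 217228) + 468348 = -35246 + 468348 = 433102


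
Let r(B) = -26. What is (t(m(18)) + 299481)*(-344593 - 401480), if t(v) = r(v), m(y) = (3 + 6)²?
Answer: -223415290215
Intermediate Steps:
m(y) = 81 (m(y) = 9² = 81)
t(v) = -26
(t(m(18)) + 299481)*(-344593 - 401480) = (-26 + 299481)*(-344593 - 401480) = 299455*(-746073) = -223415290215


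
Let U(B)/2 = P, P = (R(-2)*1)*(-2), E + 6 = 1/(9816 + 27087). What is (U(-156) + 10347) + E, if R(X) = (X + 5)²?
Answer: 380285416/36903 ≈ 10305.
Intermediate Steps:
R(X) = (5 + X)²
E = -221417/36903 (E = -6 + 1/(9816 + 27087) = -6 + 1/36903 = -221417/36903 ≈ -6.0000)
P = -18 (P = ((5 - 2)²*1)*(-2) = (3²*1)*(-2) = (9*1)*(-2) = 9*(-2) = -18)
U(B) = -36 (U(B) = 2*(-18) = -36)
(U(-156) + 10347) + E = (-36 + 10347) - 221417/36903 = 10311 - 221417/36903 = 380285416/36903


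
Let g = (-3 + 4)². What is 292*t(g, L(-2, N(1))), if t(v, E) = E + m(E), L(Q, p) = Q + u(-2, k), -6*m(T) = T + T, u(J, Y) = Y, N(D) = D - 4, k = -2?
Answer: -2336/3 ≈ -778.67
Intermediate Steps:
N(D) = -4 + D
m(T) = -T/3 (m(T) = -(T + T)/6 = -T/3)
L(Q, p) = -2 + Q (L(Q, p) = Q - 2 = -2 + Q)
g = 1 (g = 1² = 1)
t(v, E) = 2*E/3 (t(v, E) = E - E/3 = 2*E/3)
292*t(g, L(-2, N(1))) = 292*(2*(-2 - 2)/3) = 292*((⅔)*(-4)) = 292*(-8/3) = -2336/3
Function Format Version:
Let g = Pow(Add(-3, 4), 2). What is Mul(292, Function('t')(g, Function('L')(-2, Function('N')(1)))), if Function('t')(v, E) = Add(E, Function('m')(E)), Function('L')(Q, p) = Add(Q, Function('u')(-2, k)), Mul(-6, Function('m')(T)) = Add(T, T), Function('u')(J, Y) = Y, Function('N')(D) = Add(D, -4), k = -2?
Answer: Rational(-2336, 3) ≈ -778.67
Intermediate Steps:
Function('N')(D) = Add(-4, D)
Function('m')(T) = Mul(Rational(-1, 3), T) (Function('m')(T) = Mul(Rational(-1, 6), Add(T, T)) = Mul(Rational(-1, 6), Mul(2, T)) = Mul(Rational(-1, 3), T))
Function('L')(Q, p) = Add(-2, Q) (Function('L')(Q, p) = Add(Q, -2) = Add(-2, Q))
g = 1 (g = Pow(1, 2) = 1)
Function('t')(v, E) = Mul(Rational(2, 3), E) (Function('t')(v, E) = Add(E, Mul(Rational(-1, 3), E)) = Mul(Rational(2, 3), E))
Mul(292, Function('t')(g, Function('L')(-2, Function('N')(1)))) = Mul(292, Mul(Rational(2, 3), Add(-2, -2))) = Mul(292, Mul(Rational(2, 3), -4)) = Mul(292, Rational(-8, 3)) = Rational(-2336, 3)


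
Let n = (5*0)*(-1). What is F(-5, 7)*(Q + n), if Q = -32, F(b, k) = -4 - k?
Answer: 352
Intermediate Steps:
n = 0 (n = 0*(-1) = 0)
F(-5, 7)*(Q + n) = (-4 - 1*7)*(-32 + 0) = (-4 - 7)*(-32) = -11*(-32) = 352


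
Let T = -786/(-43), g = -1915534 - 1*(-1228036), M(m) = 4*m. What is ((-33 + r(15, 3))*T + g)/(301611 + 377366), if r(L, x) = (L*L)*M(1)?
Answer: -28880952/29196011 ≈ -0.98921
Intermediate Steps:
r(L, x) = 4*L**2 (r(L, x) = (L*L)*(4*1) = L**2*4 = 4*L**2)
g = -687498 (g = -1915534 + 1228036 = -687498)
T = 786/43 (T = -786*(-1/43) = 786/43 ≈ 18.279)
((-33 + r(15, 3))*T + g)/(301611 + 377366) = ((-33 + 4*15**2)*(786/43) - 687498)/(301611 + 377366) = ((-33 + 4*225)*(786/43) - 687498)/678977 = ((-33 + 900)*(786/43) - 687498)*(1/678977) = (867*(786/43) - 687498)*(1/678977) = (681462/43 - 687498)*(1/678977) = -28880952/43*1/678977 = -28880952/29196011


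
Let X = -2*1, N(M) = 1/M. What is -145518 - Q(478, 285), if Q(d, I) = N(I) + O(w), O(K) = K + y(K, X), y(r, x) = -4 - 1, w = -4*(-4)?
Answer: -41475766/285 ≈ -1.4553e+5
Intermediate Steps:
N(M) = 1/M
X = -2
w = 16
y(r, x) = -5
O(K) = -5 + K (O(K) = K - 5 = -5 + K)
Q(d, I) = 11 + 1/I (Q(d, I) = 1/I + (-5 + 16) = 1/I + 11 = 11 + 1/I)
-145518 - Q(478, 285) = -145518 - (11 + 1/285) = -145518 - 1*3136/285 = -145518 - 3136/285 = -41475766/285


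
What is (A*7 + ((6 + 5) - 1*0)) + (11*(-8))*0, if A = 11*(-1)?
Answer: -66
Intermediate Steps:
A = -11
(A*7 + ((6 + 5) - 1*0)) + (11*(-8))*0 = (-11*7 + ((6 + 5) - 1*0)) + (11*(-8))*0 = (-77 + (11 + 0)) - 88*0 = (-77 + 11) + 0 = -66 + 0 = -66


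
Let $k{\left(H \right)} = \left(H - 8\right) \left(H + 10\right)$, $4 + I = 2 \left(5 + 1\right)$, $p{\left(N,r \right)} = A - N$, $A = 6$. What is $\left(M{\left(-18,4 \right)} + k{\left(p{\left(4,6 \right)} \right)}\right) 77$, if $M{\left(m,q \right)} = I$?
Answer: $-4928$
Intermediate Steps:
$p{\left(N,r \right)} = 6 - N$
$I = 8$ ($I = -4 + 2 \left(5 + 1\right) = -4 + 2 \cdot 6 = -4 + 12 = 8$)
$M{\left(m,q \right)} = 8$
$k{\left(H \right)} = \left(-8 + H\right) \left(10 + H\right)$
$\left(M{\left(-18,4 \right)} + k{\left(p{\left(4,6 \right)} \right)}\right) 77 = \left(8 + \left(-80 + \left(6 - 4\right)^{2} + 2 \left(6 - 4\right)\right)\right) 77 = \left(8 + \left(-80 + 2^{2} + 2 \cdot 2\right)\right) 77 = \left(8 + \left(-80 + 4 + 4\right)\right) 77 = \left(8 - 72\right) 77 = \left(-64\right) 77 = -4928$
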